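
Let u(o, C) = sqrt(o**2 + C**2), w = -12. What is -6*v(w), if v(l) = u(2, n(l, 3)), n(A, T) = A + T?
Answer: -6*sqrt(85) ≈ -55.317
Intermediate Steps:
u(o, C) = sqrt(C**2 + o**2)
v(l) = sqrt(4 + (3 + l)**2) (v(l) = sqrt((l + 3)**2 + 2**2) = sqrt((3 + l)**2 + 4) = sqrt(4 + (3 + l)**2))
-6*v(w) = -6*sqrt(4 + (3 - 12)**2) = -6*sqrt(4 + (-9)**2) = -6*sqrt(4 + 81) = -6*sqrt(85)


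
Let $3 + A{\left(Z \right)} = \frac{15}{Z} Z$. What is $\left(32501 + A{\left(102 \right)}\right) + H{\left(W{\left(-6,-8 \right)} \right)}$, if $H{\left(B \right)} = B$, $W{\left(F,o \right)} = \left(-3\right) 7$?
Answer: $32492$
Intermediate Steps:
$A{\left(Z \right)} = 12$ ($A{\left(Z \right)} = -3 + \frac{15}{Z} Z = -3 + 15 = 12$)
$W{\left(F,o \right)} = -21$
$\left(32501 + A{\left(102 \right)}\right) + H{\left(W{\left(-6,-8 \right)} \right)} = \left(32501 + 12\right) - 21 = 32513 - 21 = 32492$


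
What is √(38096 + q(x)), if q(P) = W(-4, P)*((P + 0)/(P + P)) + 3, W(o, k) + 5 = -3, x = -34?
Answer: √38095 ≈ 195.18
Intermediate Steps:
W(o, k) = -8 (W(o, k) = -5 - 3 = -8)
q(P) = -1 (q(P) = -8*(P + 0)/(P + P) + 3 = -8*P/(2*P) + 3 = -8*P*1/(2*P) + 3 = -8*½ + 3 = -4 + 3 = -1)
√(38096 + q(x)) = √(38096 - 1) = √38095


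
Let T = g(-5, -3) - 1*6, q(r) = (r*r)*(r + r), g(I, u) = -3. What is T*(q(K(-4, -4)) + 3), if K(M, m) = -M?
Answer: -1179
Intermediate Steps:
q(r) = 2*r**3 (q(r) = r**2*(2*r) = 2*r**3)
T = -9 (T = -3 - 1*6 = -3 - 6 = -9)
T*(q(K(-4, -4)) + 3) = -9*(2*(-1*(-4))**3 + 3) = -9*(2*4**3 + 3) = -9*(2*64 + 3) = -9*(128 + 3) = -9*131 = -1179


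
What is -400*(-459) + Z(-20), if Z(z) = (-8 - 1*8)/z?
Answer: 918004/5 ≈ 1.8360e+5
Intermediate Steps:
Z(z) = -16/z (Z(z) = (-8 - 8)/z = -16/z)
-400*(-459) + Z(-20) = -400*(-459) - 16/(-20) = 183600 - 16*(-1/20) = 183600 + ⅘ = 918004/5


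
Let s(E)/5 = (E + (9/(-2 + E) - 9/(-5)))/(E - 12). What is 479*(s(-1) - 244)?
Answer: -1514119/13 ≈ -1.1647e+5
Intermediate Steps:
s(E) = 5*(9/5 + E + 9/(-2 + E))/(-12 + E) (s(E) = 5*((E + (9/(-2 + E) - 9/(-5)))/(E - 12)) = 5*((E + (9/(-2 + E) - 9*(-⅕)))/(-12 + E)) = 5*((E + (9/(-2 + E) + 9/5))/(-12 + E)) = 5*((E + (9/5 + 9/(-2 + E)))/(-12 + E)) = 5*((9/5 + E + 9/(-2 + E))/(-12 + E)) = 5*(9/5 + E + 9/(-2 + E))/(-12 + E))
479*(s(-1) - 244) = 479*((27 - 1*(-1) + 5*(-1)²)/(24 + (-1)² - 14*(-1)) - 244) = 479*((27 + 1 + 5*1)/(24 + 1 + 14) - 244) = 479*((27 + 1 + 5)/39 - 244) = 479*((1/39)*33 - 244) = 479*(11/13 - 244) = 479*(-3161/13) = -1514119/13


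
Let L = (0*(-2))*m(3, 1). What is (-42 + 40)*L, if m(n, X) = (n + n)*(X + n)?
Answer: 0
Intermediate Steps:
m(n, X) = 2*n*(X + n) (m(n, X) = (2*n)*(X + n) = 2*n*(X + n))
L = 0 (L = (0*(-2))*(2*3*(1 + 3)) = 0*(2*3*4) = 0*24 = 0)
(-42 + 40)*L = (-42 + 40)*0 = -2*0 = 0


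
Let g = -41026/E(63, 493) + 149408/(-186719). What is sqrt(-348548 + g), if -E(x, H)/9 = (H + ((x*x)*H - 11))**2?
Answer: I*sqrt(418941224232473035332943472834)/1096338720243 ≈ 590.38*I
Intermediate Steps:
E(x, H) = -9*(-11 + H + H*x**2)**2 (E(x, H) = -9*(H + ((x*x)*H - 11))**2 = -9*(H + (x**2*H - 11))**2 = -9*(H + (H*x**2 - 11))**2 = -9*(H + (-11 + H*x**2))**2 = -9*(-11 + H + H*x**2)**2)
g = -5150938106313414178/6437259140762638071 (g = -41026*(-1/(9*(-11 + 493 + 493*63**2)**2)) + 149408/(-186719) = -41026*(-1/(9*(-11 + 493 + 493*3969)**2)) + 149408*(-1/186719) = -41026*(-1/(9*(-11 + 493 + 1956717)**2)) - 149408/186719 = -41026/((-9*1957199**2)) - 149408/186719 = -41026/((-9*3830627925601)) - 149408/186719 = -41026/(-34475651330409) - 149408/186719 = -41026*(-1/34475651330409) - 149408/186719 = 41026/34475651330409 - 149408/186719 = -5150938106313414178/6437259140762638071 ≈ -0.80018)
sqrt(-348548 + g) = sqrt(-348548 - 5150938106313414178/6437259140762638071) = sqrt(-2243698949932642287785086/6437259140762638071) = I*sqrt(418941224232473035332943472834)/1096338720243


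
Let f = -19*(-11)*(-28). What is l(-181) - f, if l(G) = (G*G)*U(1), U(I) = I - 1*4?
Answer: -92431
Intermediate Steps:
U(I) = -4 + I (U(I) = I - 4 = -4 + I)
f = -5852 (f = 209*(-28) = -5852)
l(G) = -3*G² (l(G) = (G*G)*(-4 + 1) = G²*(-3) = -3*G²)
l(-181) - f = -3*(-181)² - 1*(-5852) = -3*32761 + 5852 = -98283 + 5852 = -92431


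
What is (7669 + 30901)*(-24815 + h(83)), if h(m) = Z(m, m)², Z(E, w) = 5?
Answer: -956150300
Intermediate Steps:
h(m) = 25 (h(m) = 5² = 25)
(7669 + 30901)*(-24815 + h(83)) = (7669 + 30901)*(-24815 + 25) = 38570*(-24790) = -956150300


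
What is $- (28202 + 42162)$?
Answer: $-70364$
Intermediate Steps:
$- (28202 + 42162) = \left(-1\right) 70364 = -70364$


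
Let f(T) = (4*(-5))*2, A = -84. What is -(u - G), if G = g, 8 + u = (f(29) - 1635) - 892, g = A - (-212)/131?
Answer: 326533/131 ≈ 2492.6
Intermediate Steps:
f(T) = -40 (f(T) = -20*2 = -40)
g = -10792/131 (g = -84 - (-212)/131 = -84 - 1*(-212/131) = -84 + 212/131 = -10792/131 ≈ -82.382)
u = -2575 (u = -8 + ((-40 - 1635) - 892) = -8 + (-1675 - 892) = -8 - 2567 = -2575)
G = -10792/131 ≈ -82.382
-(u - G) = -(-2575 - 1*(-10792/131)) = -(-2575 + 10792/131) = -1*(-326533/131) = 326533/131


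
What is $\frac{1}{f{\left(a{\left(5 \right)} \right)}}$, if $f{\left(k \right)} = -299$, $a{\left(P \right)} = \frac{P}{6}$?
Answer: $- \frac{1}{299} \approx -0.0033445$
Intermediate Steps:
$a{\left(P \right)} = \frac{P}{6}$ ($a{\left(P \right)} = P \frac{1}{6} = \frac{P}{6}$)
$\frac{1}{f{\left(a{\left(5 \right)} \right)}} = \frac{1}{-299} = - \frac{1}{299}$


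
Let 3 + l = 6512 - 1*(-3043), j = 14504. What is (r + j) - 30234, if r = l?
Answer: -6178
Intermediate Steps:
l = 9552 (l = -3 + (6512 - 1*(-3043)) = -3 + (6512 + 3043) = -3 + 9555 = 9552)
r = 9552
(r + j) - 30234 = (9552 + 14504) - 30234 = 24056 - 30234 = -6178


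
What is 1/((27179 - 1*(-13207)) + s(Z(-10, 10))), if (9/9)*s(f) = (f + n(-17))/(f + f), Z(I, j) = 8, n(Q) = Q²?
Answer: 16/646473 ≈ 2.4750e-5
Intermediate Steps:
s(f) = (289 + f)/(2*f) (s(f) = (f + (-17)²)/(f + f) = (f + 289)/((2*f)) = (289 + f)*(1/(2*f)) = (289 + f)/(2*f))
1/((27179 - 1*(-13207)) + s(Z(-10, 10))) = 1/((27179 - 1*(-13207)) + (½)*(289 + 8)/8) = 1/((27179 + 13207) + (½)*(⅛)*297) = 1/(40386 + 297/16) = 1/(646473/16) = 16/646473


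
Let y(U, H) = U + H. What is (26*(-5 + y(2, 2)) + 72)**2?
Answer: 2116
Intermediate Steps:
y(U, H) = H + U
(26*(-5 + y(2, 2)) + 72)**2 = (26*(-5 + (2 + 2)) + 72)**2 = (26*(-5 + 4) + 72)**2 = (26*(-1) + 72)**2 = (-26 + 72)**2 = 46**2 = 2116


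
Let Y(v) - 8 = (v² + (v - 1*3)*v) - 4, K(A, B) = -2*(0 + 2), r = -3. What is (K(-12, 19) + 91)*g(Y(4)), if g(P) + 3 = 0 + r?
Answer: -522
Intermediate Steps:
K(A, B) = -4 (K(A, B) = -2*2 = -4)
Y(v) = 4 + v² + v*(-3 + v) (Y(v) = 8 + ((v² + (v - 1*3)*v) - 4) = 8 + ((v² + (v - 3)*v) - 4) = 8 + ((v² + (-3 + v)*v) - 4) = 8 + ((v² + v*(-3 + v)) - 4) = 8 + (-4 + v² + v*(-3 + v)) = 4 + v² + v*(-3 + v))
g(P) = -6 (g(P) = -3 + (0 - 3) = -3 - 3 = -6)
(K(-12, 19) + 91)*g(Y(4)) = (-4 + 91)*(-6) = 87*(-6) = -522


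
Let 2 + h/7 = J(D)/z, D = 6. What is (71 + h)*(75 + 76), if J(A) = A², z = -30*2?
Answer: 39864/5 ≈ 7972.8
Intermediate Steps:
z = -60 (z = -5*12 = -60)
h = -91/5 (h = -14 + 7*(6²/(-60)) = -14 + 7*(36*(-1/60)) = -14 + 7*(-⅗) = -14 - 21/5 = -91/5 ≈ -18.200)
(71 + h)*(75 + 76) = (71 - 91/5)*(75 + 76) = (264/5)*151 = 39864/5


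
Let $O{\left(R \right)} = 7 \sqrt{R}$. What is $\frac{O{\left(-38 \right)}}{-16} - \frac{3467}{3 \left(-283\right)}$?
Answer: $\frac{3467}{849} - \frac{7 i \sqrt{38}}{16} \approx 4.0836 - 2.6969 i$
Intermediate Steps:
$\frac{O{\left(-38 \right)}}{-16} - \frac{3467}{3 \left(-283\right)} = \frac{7 \sqrt{-38}}{-16} - \frac{3467}{3 \left(-283\right)} = 7 i \sqrt{38} \left(- \frac{1}{16}\right) - \frac{3467}{-849} = 7 i \sqrt{38} \left(- \frac{1}{16}\right) - - \frac{3467}{849} = - \frac{7 i \sqrt{38}}{16} + \frac{3467}{849} = \frac{3467}{849} - \frac{7 i \sqrt{38}}{16}$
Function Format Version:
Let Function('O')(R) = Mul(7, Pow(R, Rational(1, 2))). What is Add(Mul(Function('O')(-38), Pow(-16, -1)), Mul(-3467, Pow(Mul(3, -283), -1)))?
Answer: Add(Rational(3467, 849), Mul(Rational(-7, 16), I, Pow(38, Rational(1, 2)))) ≈ Add(4.0836, Mul(-2.6969, I))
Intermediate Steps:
Add(Mul(Function('O')(-38), Pow(-16, -1)), Mul(-3467, Pow(Mul(3, -283), -1))) = Add(Mul(Mul(7, Pow(-38, Rational(1, 2))), Pow(-16, -1)), Mul(-3467, Pow(Mul(3, -283), -1))) = Add(Mul(Mul(7, Mul(I, Pow(38, Rational(1, 2)))), Rational(-1, 16)), Mul(-3467, Pow(-849, -1))) = Add(Mul(Mul(7, I, Pow(38, Rational(1, 2))), Rational(-1, 16)), Mul(-3467, Rational(-1, 849))) = Add(Mul(Rational(-7, 16), I, Pow(38, Rational(1, 2))), Rational(3467, 849)) = Add(Rational(3467, 849), Mul(Rational(-7, 16), I, Pow(38, Rational(1, 2))))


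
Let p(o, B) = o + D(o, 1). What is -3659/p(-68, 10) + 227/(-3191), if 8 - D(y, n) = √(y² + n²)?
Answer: -140156963/654155 + 3659*√185/205 ≈ 28.513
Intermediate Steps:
D(y, n) = 8 - √(n² + y²) (D(y, n) = 8 - √(y² + n²) = 8 - √(n² + y²))
p(o, B) = 8 + o - √(1 + o²) (p(o, B) = o + (8 - √(1² + o²)) = o + (8 - √(1 + o²)) = 8 + o - √(1 + o²))
-3659/p(-68, 10) + 227/(-3191) = -3659/(8 - 68 - √(1 + (-68)²)) + 227/(-3191) = -3659/(8 - 68 - √(1 + 4624)) + 227*(-1/3191) = -3659/(8 - 68 - √4625) - 227/3191 = -3659/(8 - 68 - 5*√185) - 227/3191 = -3659/(-60 - 5*√185) - 227/3191 = -227/3191 - 3659/(-60 - 5*√185)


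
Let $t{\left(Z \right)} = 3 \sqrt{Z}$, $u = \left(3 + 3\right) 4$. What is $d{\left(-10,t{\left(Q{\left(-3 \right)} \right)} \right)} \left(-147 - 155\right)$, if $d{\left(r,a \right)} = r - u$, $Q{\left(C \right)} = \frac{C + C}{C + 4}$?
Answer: $10268$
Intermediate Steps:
$u = 24$ ($u = 6 \cdot 4 = 24$)
$Q{\left(C \right)} = \frac{2 C}{4 + C}$
$d{\left(r,a \right)} = -24 + r$ ($d{\left(r,a \right)} = r - 24 = -24 + r$)
$d{\left(-10,t{\left(Q{\left(-3 \right)} \right)} \right)} \left(-147 - 155\right) = \left(-24 - 10\right) \left(-147 - 155\right) = \left(-34\right) \left(-302\right) = 10268$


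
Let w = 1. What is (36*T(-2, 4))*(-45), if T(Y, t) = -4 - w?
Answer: 8100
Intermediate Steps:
T(Y, t) = -5 (T(Y, t) = -4 - 1*1 = -4 - 1 = -5)
(36*T(-2, 4))*(-45) = (36*(-5))*(-45) = -180*(-45) = 8100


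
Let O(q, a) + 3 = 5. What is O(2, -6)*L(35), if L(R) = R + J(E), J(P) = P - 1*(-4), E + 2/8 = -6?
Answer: 131/2 ≈ 65.500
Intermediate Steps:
E = -25/4 (E = -1/4 - 6 = -25/4 ≈ -6.2500)
O(q, a) = 2 (O(q, a) = -3 + 5 = 2)
J(P) = 4 + P (J(P) = P + 4 = 4 + P)
L(R) = -9/4 + R (L(R) = R + (4 - 25/4) = R - 9/4 = -9/4 + R)
O(2, -6)*L(35) = 2*(-9/4 + 35) = 2*(131/4) = 131/2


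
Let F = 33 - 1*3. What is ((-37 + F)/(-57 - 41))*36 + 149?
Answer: 1061/7 ≈ 151.57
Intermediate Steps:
F = 30 (F = 33 - 3 = 30)
((-37 + F)/(-57 - 41))*36 + 149 = ((-37 + 30)/(-57 - 41))*36 + 149 = -7/(-98)*36 + 149 = -7*(-1/98)*36 + 149 = (1/14)*36 + 149 = 18/7 + 149 = 1061/7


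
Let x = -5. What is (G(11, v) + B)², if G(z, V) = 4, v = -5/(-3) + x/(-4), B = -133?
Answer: 16641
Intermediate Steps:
v = 35/12 (v = -5/(-3) - 5/(-4) = -5*(-⅓) - 5*(-¼) = 5/3 + 5/4 = 35/12 ≈ 2.9167)
(G(11, v) + B)² = (4 - 133)² = (-129)² = 16641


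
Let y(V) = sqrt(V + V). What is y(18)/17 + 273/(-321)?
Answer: -905/1819 ≈ -0.49753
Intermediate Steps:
y(V) = sqrt(2)*sqrt(V) (y(V) = sqrt(2*V) = sqrt(2)*sqrt(V))
y(18)/17 + 273/(-321) = (sqrt(2)*sqrt(18))/17 + 273/(-321) = (sqrt(2)*(3*sqrt(2)))*(1/17) + 273*(-1/321) = 6*(1/17) - 91/107 = 6/17 - 91/107 = -905/1819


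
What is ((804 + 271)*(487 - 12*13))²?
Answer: 126611430625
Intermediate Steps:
((804 + 271)*(487 - 12*13))² = (1075*(487 - 156))² = (1075*331)² = 355825² = 126611430625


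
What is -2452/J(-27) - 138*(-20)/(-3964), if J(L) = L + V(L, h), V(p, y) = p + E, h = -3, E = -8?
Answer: 1193576/30721 ≈ 38.852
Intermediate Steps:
V(p, y) = -8 + p (V(p, y) = p - 8 = -8 + p)
J(L) = -8 + 2*L (J(L) = L + (-8 + L) = -8 + 2*L)
-2452/J(-27) - 138*(-20)/(-3964) = -2452/(-8 + 2*(-27)) - 138*(-20)/(-3964) = -2452/(-8 - 54) + 2760*(-1/3964) = -2452/(-62) - 690/991 = -2452*(-1/62) - 690/991 = 1226/31 - 690/991 = 1193576/30721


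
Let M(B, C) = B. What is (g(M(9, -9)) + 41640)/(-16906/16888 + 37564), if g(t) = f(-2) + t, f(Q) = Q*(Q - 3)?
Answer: 351768596/317181963 ≈ 1.1090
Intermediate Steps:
f(Q) = Q*(-3 + Q)
g(t) = 10 + t (g(t) = -2*(-3 - 2) + t = -2*(-5) + t = 10 + t)
(g(M(9, -9)) + 41640)/(-16906/16888 + 37564) = ((10 + 9) + 41640)/(-16906/16888 + 37564) = (19 + 41640)/(-16906*1/16888 + 37564) = 41659/(-8453/8444 + 37564) = 41659/(317181963/8444) = 41659*(8444/317181963) = 351768596/317181963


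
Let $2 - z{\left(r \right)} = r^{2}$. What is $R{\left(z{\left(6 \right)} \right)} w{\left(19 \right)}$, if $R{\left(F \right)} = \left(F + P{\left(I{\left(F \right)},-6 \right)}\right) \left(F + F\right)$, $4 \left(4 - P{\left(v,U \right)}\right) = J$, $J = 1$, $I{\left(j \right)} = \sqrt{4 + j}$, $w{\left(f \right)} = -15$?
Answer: $-30855$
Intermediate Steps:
$P{\left(v,U \right)} = \frac{15}{4}$ ($P{\left(v,U \right)} = 4 - \frac{1}{4} = \frac{15}{4}$)
$z{\left(r \right)} = 2 - r^{2}$
$R{\left(F \right)} = 2 F \left(\frac{15}{4} + F\right)$ ($R{\left(F \right)} = \left(F + \frac{15}{4}\right) \left(F + F\right) = \left(\frac{15}{4} + F\right) 2 F = 2 F \left(\frac{15}{4} + F\right)$)
$R{\left(z{\left(6 \right)} \right)} w{\left(19 \right)} = \frac{\left(2 - 6^{2}\right) \left(15 + 4 \left(2 - 6^{2}\right)\right)}{2} \left(-15\right) = \frac{\left(2 - 36\right) \left(15 + 4 \left(2 - 36\right)\right)}{2} \left(-15\right) = \frac{1}{2} \left(-34\right) \left(15 + 4 \left(-34\right)\right) \left(-15\right) = \frac{1}{2} \left(-34\right) \left(15 - 136\right) \left(-15\right) = \frac{1}{2} \left(-34\right) \left(-121\right) \left(-15\right) = 2057 \left(-15\right) = -30855$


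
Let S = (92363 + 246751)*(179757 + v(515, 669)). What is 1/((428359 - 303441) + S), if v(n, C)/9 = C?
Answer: 1/63000045610 ≈ 1.5873e-11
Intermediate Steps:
v(n, C) = 9*C
S = 62999920692 (S = (92363 + 246751)*(179757 + 9*669) = 339114*(179757 + 6021) = 339114*185778 = 62999920692)
1/((428359 - 303441) + S) = 1/((428359 - 303441) + 62999920692) = 1/(124918 + 62999920692) = 1/63000045610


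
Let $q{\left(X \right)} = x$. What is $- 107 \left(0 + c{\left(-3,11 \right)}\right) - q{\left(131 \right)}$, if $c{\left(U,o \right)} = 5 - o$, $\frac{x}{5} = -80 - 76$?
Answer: $1422$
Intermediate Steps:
$x = -780$ ($x = 5 \left(-80 - 76\right) = 5 \left(-156\right) = -780$)
$q{\left(X \right)} = -780$
$- 107 \left(0 + c{\left(-3,11 \right)}\right) - q{\left(131 \right)} = - 107 \left(0 + \left(5 - 11\right)\right) - -780 = - 107 \left(0 + \left(5 - 11\right)\right) + 780 = - 107 \left(0 - 6\right) + 780 = \left(-107\right) \left(-6\right) + 780 = 642 + 780 = 1422$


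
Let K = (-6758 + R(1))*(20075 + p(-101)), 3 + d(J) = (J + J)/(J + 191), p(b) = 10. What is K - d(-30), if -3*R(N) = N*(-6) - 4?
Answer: -21842463737/161 ≈ -1.3567e+8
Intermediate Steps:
d(J) = -3 + 2*J/(191 + J) (d(J) = -3 + (J + J)/(J + 191) = -3 + (2*J)/(191 + J) = -3 + 2*J/(191 + J))
R(N) = 4/3 + 2*N (R(N) = -(N*(-6) - 4)/3 = -(-6*N - 4)/3 = -(-4 - 6*N)/3 = 4/3 + 2*N)
K = -135667480 (K = (-6758 + (4/3 + 2*1))*(20075 + 10) = (-6758 + (4/3 + 2))*20085 = (-6758 + 10/3)*20085 = -20264/3*20085 = -135667480)
K - d(-30) = -135667480 - (-573 - 1*(-30))/(191 - 30) = -135667480 - (-573 + 30)/161 = -135667480 - (-543)/161 = -135667480 - 1*(-543/161) = -135667480 + 543/161 = -21842463737/161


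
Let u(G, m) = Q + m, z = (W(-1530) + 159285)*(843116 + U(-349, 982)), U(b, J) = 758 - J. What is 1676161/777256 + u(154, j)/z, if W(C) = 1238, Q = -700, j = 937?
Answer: 18899211506081729/8763791501198008 ≈ 2.1565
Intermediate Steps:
z = 135303552516 (z = (1238 + 159285)*(843116 + (758 - 1*982)) = 160523*(843116 + (758 - 982)) = 160523*(843116 - 224) = 160523*842892 = 135303552516)
u(G, m) = -700 + m
1676161/777256 + u(154, j)/z = 1676161/777256 + (-700 + 937)/135303552516 = 1676161*(1/777256) + 237*(1/135303552516) = 1676161/777256 + 79/45101184172 = 18899211506081729/8763791501198008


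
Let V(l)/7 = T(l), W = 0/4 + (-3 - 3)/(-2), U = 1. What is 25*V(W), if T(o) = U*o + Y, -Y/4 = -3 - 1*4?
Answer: 5425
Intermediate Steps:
Y = 28 (Y = -4*(-3 - 1*4) = -4*(-3 - 4) = -4*(-7) = 28)
W = 3 (W = 0*(¼) - 6*(-½) = 0 + 3 = 3)
T(o) = 28 + o (T(o) = 1*o + 28 = o + 28 = 28 + o)
V(l) = 196 + 7*l (V(l) = 7*(28 + l) = 196 + 7*l)
25*V(W) = 25*(196 + 7*3) = 25*(196 + 21) = 25*217 = 5425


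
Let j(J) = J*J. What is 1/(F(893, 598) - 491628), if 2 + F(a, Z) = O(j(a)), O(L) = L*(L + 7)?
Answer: 1/635929998114 ≈ 1.5725e-12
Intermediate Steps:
j(J) = J²
O(L) = L*(7 + L)
F(a, Z) = -2 + a²*(7 + a²)
1/(F(893, 598) - 491628) = 1/((-2 + 893²*(7 + 893²)) - 491628) = 1/((-2 + 797449*(7 + 797449)) - 491628) = 1/((-2 + 797449*797456) - 491628) = 1/((-2 + 635930489744) - 491628) = 1/(635930489742 - 491628) = 1/635929998114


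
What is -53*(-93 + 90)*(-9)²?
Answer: 12879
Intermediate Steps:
-53*(-93 + 90)*(-9)² = -53*(-3)*81 = 159*81 = 12879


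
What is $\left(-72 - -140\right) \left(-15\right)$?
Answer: $-1020$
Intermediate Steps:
$\left(-72 - -140\right) \left(-15\right) = \left(-72 + 140\right) \left(-15\right) = 68 \left(-15\right) = -1020$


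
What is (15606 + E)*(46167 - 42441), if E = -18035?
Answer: -9050454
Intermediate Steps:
(15606 + E)*(46167 - 42441) = (15606 - 18035)*(46167 - 42441) = -2429*3726 = -9050454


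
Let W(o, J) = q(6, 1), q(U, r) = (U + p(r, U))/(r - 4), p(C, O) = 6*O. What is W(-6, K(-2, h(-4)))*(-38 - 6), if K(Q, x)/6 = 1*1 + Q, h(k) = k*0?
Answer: 616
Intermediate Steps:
h(k) = 0
K(Q, x) = 6 + 6*Q (K(Q, x) = 6*(1*1 + Q) = 6*(1 + Q) = 6 + 6*Q)
q(U, r) = 7*U/(-4 + r) (q(U, r) = (U + 6*U)/(r - 4) = (7*U)/(-4 + r) = 7*U/(-4 + r))
W(o, J) = -14 (W(o, J) = 7*6/(-4 + 1) = 7*6/(-3) = 7*6*(-1/3) = -14)
W(-6, K(-2, h(-4)))*(-38 - 6) = -14*(-38 - 6) = -14*(-44) = 616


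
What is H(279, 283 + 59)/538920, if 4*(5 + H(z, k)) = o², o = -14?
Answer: 11/134730 ≈ 8.1645e-5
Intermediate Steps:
H(z, k) = 44 (H(z, k) = -5 + (¼)*(-14)² = -5 + (¼)*196 = -5 + 49 = 44)
H(279, 283 + 59)/538920 = 44/538920 = 44*(1/538920) = 11/134730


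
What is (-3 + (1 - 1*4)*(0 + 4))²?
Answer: 225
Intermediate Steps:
(-3 + (1 - 1*4)*(0 + 4))² = (-3 + (1 - 4)*4)² = (-3 - 3*4)² = (-3 - 12)² = (-15)² = 225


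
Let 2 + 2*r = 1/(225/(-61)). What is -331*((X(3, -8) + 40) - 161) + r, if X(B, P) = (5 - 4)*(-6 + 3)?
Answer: 18469289/450 ≈ 41043.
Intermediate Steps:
r = -511/450 (r = -1 + 1/(2*((225/(-61)))) = -1 + 1/(2*((225*(-1/61)))) = -1 + 1/(2*(-225/61)) = -1 + (1/2)*(-61/225) = -1 - 61/450 = -511/450 ≈ -1.1356)
X(B, P) = -3 (X(B, P) = 1*(-3) = -3)
-331*((X(3, -8) + 40) - 161) + r = -331*((-3 + 40) - 161) - 511/450 = -331*(37 - 161) - 511/450 = -331*(-124) - 511/450 = 41044 - 511/450 = 18469289/450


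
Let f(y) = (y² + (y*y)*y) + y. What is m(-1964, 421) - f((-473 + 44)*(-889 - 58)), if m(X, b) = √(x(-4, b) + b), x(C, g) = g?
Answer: -67053720920064879 + √842 ≈ -6.7054e+16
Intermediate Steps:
f(y) = y + y² + y³ (f(y) = (y² + y²*y) + y = (y² + y³) + y = y + y² + y³)
m(X, b) = √2*√b (m(X, b) = √(b + b) = √(2*b) = √2*√b)
m(-1964, 421) - f((-473 + 44)*(-889 - 58)) = √2*√421 - (-473 + 44)*(-889 - 58)*(1 + (-473 + 44)*(-889 - 58) + ((-473 + 44)*(-889 - 58))²) = √842 - (-429*(-947))*(1 - 429*(-947) + (-429*(-947))²) = √842 - 406263*(1 + 406263 + 406263²) = √842 - 406263*(1 + 406263 + 165049625169) = √842 - 406263*165050031433 = √842 - 1*67053720920064879 = √842 - 67053720920064879 = -67053720920064879 + √842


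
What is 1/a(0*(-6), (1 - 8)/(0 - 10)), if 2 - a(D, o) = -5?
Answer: ⅐ ≈ 0.14286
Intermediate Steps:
a(D, o) = 7 (a(D, o) = 2 - 1*(-5) = 2 + 5 = 7)
1/a(0*(-6), (1 - 8)/(0 - 10)) = 1/7 = ⅐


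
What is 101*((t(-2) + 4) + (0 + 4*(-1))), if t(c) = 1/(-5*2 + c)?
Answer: -101/12 ≈ -8.4167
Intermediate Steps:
t(c) = 1/(-10 + c)
101*((t(-2) + 4) + (0 + 4*(-1))) = 101*((1/(-10 - 2) + 4) + (0 + 4*(-1))) = 101*((1/(-12) + 4) + (0 - 4)) = 101*((-1/12 + 4) - 4) = 101*(47/12 - 4) = 101*(-1/12) = -101/12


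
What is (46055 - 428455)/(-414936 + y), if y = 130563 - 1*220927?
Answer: 3824/5053 ≈ 0.75678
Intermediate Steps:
y = -90364 (y = 130563 - 220927 = -90364)
(46055 - 428455)/(-414936 + y) = (46055 - 428455)/(-414936 - 90364) = -382400/(-505300) = -382400*(-1/505300) = 3824/5053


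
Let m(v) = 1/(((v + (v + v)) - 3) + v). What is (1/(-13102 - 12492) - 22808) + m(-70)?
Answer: -165200696293/7243102 ≈ -22808.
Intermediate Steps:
m(v) = 1/(-3 + 4*v) (m(v) = 1/(((v + 2*v) - 3) + v) = 1/((3*v - 3) + v) = 1/((-3 + 3*v) + v) = 1/(-3 + 4*v))
(1/(-13102 - 12492) - 22808) + m(-70) = (1/(-13102 - 12492) - 22808) + 1/(-3 + 4*(-70)) = (1/(-25594) - 22808) + 1/(-3 - 280) = (-1/25594 - 22808) + 1/(-283) = -583747953/25594 - 1/283 = -165200696293/7243102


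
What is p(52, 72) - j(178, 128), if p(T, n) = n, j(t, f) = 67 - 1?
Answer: 6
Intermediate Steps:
j(t, f) = 66
p(52, 72) - j(178, 128) = 72 - 1*66 = 72 - 66 = 6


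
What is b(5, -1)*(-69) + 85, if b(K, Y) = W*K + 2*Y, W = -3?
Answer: 1258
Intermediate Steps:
b(K, Y) = -3*K + 2*Y
b(5, -1)*(-69) + 85 = (-3*5 + 2*(-1))*(-69) + 85 = (-15 - 2)*(-69) + 85 = -17*(-69) + 85 = 1173 + 85 = 1258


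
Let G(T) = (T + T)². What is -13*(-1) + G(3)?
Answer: 49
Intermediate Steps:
G(T) = 4*T² (G(T) = (2*T)² = 4*T²)
-13*(-1) + G(3) = -13*(-1) + 4*3² = 13 + 4*9 = 13 + 36 = 49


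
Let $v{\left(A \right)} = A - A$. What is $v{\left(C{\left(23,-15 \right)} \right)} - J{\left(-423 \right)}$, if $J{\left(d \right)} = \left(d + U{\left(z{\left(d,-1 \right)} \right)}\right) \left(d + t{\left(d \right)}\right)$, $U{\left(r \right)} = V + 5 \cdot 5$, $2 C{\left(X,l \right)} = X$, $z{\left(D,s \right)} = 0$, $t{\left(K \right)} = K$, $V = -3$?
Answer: $-339246$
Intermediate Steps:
$C{\left(X,l \right)} = \frac{X}{2}$
$v{\left(A \right)} = 0$
$U{\left(r \right)} = 22$ ($U{\left(r \right)} = -3 + 5 \cdot 5 = -3 + 25 = 22$)
$J{\left(d \right)} = 2 d \left(22 + d\right)$ ($J{\left(d \right)} = \left(d + 22\right) \left(d + d\right) = \left(22 + d\right) 2 d = 2 d \left(22 + d\right)$)
$v{\left(C{\left(23,-15 \right)} \right)} - J{\left(-423 \right)} = 0 - 2 \left(-423\right) \left(22 - 423\right) = 0 - 2 \left(-423\right) \left(-401\right) = 0 - 339246 = -339246$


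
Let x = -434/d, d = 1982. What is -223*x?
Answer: 48391/991 ≈ 48.830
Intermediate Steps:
x = -217/991 (x = -434/1982 = -434*1/1982 = -217/991 ≈ -0.21897)
-223*x = -223*(-217/991) = 48391/991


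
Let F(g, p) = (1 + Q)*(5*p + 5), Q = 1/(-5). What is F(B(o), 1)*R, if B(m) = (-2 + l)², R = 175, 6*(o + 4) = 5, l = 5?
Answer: 1400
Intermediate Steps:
o = -19/6 (o = -4 + (⅙)*5 = -4 + ⅚ = -19/6 ≈ -3.1667)
Q = -⅕ ≈ -0.20000
B(m) = 9 (B(m) = (-2 + 5)² = 3² = 9)
F(g, p) = 4 + 4*p (F(g, p) = (1 - ⅕)*(5*p + 5) = 4*(5 + 5*p)/5 = 4 + 4*p)
F(B(o), 1)*R = (4 + 4*1)*175 = (4 + 4)*175 = 8*175 = 1400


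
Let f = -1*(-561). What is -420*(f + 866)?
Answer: -599340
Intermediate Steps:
f = 561
-420*(f + 866) = -420*(561 + 866) = -420*1427 = -599340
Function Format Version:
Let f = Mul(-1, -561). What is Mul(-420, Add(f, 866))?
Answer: -599340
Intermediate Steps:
f = 561
Mul(-420, Add(f, 866)) = Mul(-420, Add(561, 866)) = Mul(-420, 1427) = -599340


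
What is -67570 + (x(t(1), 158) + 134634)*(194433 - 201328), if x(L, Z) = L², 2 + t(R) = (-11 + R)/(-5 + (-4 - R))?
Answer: -928375895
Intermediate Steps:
t(R) = -2 + (-11 + R)/(-9 - R) (t(R) = -2 + (-11 + R)/(-5 + (-4 - R)) = -2 + (-11 + R)/(-9 - R))
-67570 + (x(t(1), 158) + 134634)*(194433 - 201328) = -67570 + (((-7 - 3*1)/(9 + 1))² + 134634)*(194433 - 201328) = -67570 + (((-7 - 3)/10)² + 134634)*(-6895) = -67570 + (((⅒)*(-10))² + 134634)*(-6895) = -67570 + ((-1)² + 134634)*(-6895) = -67570 + (1 + 134634)*(-6895) = -67570 + 134635*(-6895) = -67570 - 928308325 = -928375895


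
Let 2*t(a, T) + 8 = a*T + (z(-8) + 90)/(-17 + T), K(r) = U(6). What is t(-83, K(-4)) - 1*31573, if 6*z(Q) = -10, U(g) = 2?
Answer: -569933/18 ≈ -31663.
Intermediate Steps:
K(r) = 2
z(Q) = -5/3 (z(Q) = (⅙)*(-10) = -5/3)
t(a, T) = -4 + 265/(6*(-17 + T)) + T*a/2 (t(a, T) = -4 + (a*T + (-5/3 + 90)/(-17 + T))/2 = -4 + (T*a + 265/(3*(-17 + T)))/2 = -4 + (265/(3*(-17 + T)) + T*a)/2 = -4 + (265/(6*(-17 + T)) + T*a/2) = -4 + 265/(6*(-17 + T)) + T*a/2)
t(-83, K(-4)) - 1*31573 = (673 - 24*2 - 51*2*(-83) + 3*(-83)*2²)/(6*(-17 + 2)) - 1*31573 = (⅙)*(673 - 48 + 8466 + 3*(-83)*4)/(-15) - 31573 = (⅙)*(-1/15)*(673 - 48 + 8466 - 996) - 31573 = (⅙)*(-1/15)*8095 - 31573 = -1619/18 - 31573 = -569933/18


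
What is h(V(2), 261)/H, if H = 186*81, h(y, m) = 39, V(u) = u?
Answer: 13/5022 ≈ 0.0025886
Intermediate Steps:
H = 15066
h(V(2), 261)/H = 39/15066 = 39*(1/15066) = 13/5022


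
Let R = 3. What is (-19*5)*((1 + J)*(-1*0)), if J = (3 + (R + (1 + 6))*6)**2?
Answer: 0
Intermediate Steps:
J = 3969 (J = (3 + (3 + (1 + 6))*6)**2 = (3 + (3 + 7)*6)**2 = (3 + 10*6)**2 = (3 + 60)**2 = 63**2 = 3969)
(-19*5)*((1 + J)*(-1*0)) = (-19*5)*((1 + 3969)*(-1*0)) = -377150*0 = -95*0 = 0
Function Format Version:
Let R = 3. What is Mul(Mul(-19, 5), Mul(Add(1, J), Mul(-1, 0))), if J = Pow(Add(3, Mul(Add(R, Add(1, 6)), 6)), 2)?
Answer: 0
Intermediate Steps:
J = 3969 (J = Pow(Add(3, Mul(Add(3, Add(1, 6)), 6)), 2) = Pow(Add(3, Mul(Add(3, 7), 6)), 2) = Pow(Add(3, Mul(10, 6)), 2) = Pow(Add(3, 60), 2) = Pow(63, 2) = 3969)
Mul(Mul(-19, 5), Mul(Add(1, J), Mul(-1, 0))) = Mul(Mul(-19, 5), Mul(Add(1, 3969), Mul(-1, 0))) = Mul(-95, Mul(3970, 0)) = Mul(-95, 0) = 0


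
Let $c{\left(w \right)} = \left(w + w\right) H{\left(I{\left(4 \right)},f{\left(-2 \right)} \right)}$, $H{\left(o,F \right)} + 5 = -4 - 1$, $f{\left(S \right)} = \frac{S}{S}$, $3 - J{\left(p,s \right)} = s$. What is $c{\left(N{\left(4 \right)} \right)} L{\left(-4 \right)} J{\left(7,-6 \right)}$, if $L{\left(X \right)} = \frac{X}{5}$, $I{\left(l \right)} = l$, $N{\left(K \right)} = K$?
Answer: $576$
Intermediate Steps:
$J{\left(p,s \right)} = 3 - s$
$f{\left(S \right)} = 1$
$H{\left(o,F \right)} = -10$ ($H{\left(o,F \right)} = -5 - 5 = -10$)
$c{\left(w \right)} = - 20 w$ ($c{\left(w \right)} = \left(w + w\right) \left(-10\right) = 2 w \left(-10\right) = - 20 w$)
$L{\left(X \right)} = \frac{X}{5}$ ($L{\left(X \right)} = X \frac{1}{5} = \frac{X}{5}$)
$c{\left(N{\left(4 \right)} \right)} L{\left(-4 \right)} J{\left(7,-6 \right)} = \left(-20\right) 4 \cdot \frac{1}{5} \left(-4\right) \left(3 - -6\right) = \left(-80\right) \left(- \frac{4}{5}\right) \left(3 + 6\right) = 64 \cdot 9 = 576$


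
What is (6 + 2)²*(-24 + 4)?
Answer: -1280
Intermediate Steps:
(6 + 2)²*(-24 + 4) = 8²*(-20) = 64*(-20) = -1280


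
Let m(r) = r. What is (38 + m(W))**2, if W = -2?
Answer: 1296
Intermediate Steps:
(38 + m(W))**2 = (38 - 2)**2 = 36**2 = 1296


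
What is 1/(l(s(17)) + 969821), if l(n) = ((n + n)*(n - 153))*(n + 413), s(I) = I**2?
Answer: 1/56152637 ≈ 1.7809e-8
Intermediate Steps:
l(n) = 2*n*(-153 + n)*(413 + n) (l(n) = ((2*n)*(-153 + n))*(413 + n) = (2*n*(-153 + n))*(413 + n) = 2*n*(-153 + n)*(413 + n))
1/(l(s(17)) + 969821) = 1/(2*17**2*(-63189 + (17**2)**2 + 260*17**2) + 969821) = 1/(2*289*(-63189 + 289**2 + 260*289) + 969821) = 1/(2*289*(-63189 + 83521 + 75140) + 969821) = 1/(2*289*95472 + 969821) = 1/(55182816 + 969821) = 1/56152637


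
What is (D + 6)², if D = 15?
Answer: 441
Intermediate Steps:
(D + 6)² = (15 + 6)² = 21² = 441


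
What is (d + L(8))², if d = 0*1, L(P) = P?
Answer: 64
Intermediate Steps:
d = 0
(d + L(8))² = (0 + 8)² = 8² = 64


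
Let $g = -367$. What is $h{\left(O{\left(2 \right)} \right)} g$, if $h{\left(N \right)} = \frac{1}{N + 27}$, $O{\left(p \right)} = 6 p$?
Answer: $- \frac{367}{39} \approx -9.4103$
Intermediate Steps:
$h{\left(N \right)} = \frac{1}{27 + N}$
$h{\left(O{\left(2 \right)} \right)} g = \frac{1}{27 + 6 \cdot 2} \left(-367\right) = \frac{1}{27 + 12} \left(-367\right) = \frac{1}{39} \left(-367\right) = - \frac{367}{39}$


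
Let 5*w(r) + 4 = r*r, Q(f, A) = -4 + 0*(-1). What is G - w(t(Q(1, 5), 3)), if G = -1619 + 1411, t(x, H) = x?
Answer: -1052/5 ≈ -210.40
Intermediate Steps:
Q(f, A) = -4 (Q(f, A) = -4 + 0 = -4)
w(r) = -⅘ + r²/5 (w(r) = -⅘ + (r*r)/5 = -⅘ + r²/5)
G = -208
G - w(t(Q(1, 5), 3)) = -208 - (-⅘ + (⅕)*(-4)²) = -208 - (-⅘ + (⅕)*16) = -208 - (-⅘ + 16/5) = -208 - 1*12/5 = -208 - 12/5 = -1052/5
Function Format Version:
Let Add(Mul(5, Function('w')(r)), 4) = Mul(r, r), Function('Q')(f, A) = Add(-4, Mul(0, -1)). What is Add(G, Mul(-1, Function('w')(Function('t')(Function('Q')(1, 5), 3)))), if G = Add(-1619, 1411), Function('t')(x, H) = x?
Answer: Rational(-1052, 5) ≈ -210.40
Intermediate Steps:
Function('Q')(f, A) = -4 (Function('Q')(f, A) = Add(-4, 0) = -4)
Function('w')(r) = Add(Rational(-4, 5), Mul(Rational(1, 5), Pow(r, 2))) (Function('w')(r) = Add(Rational(-4, 5), Mul(Rational(1, 5), Mul(r, r))) = Add(Rational(-4, 5), Mul(Rational(1, 5), Pow(r, 2))))
G = -208
Add(G, Mul(-1, Function('w')(Function('t')(Function('Q')(1, 5), 3)))) = Add(-208, Mul(-1, Add(Rational(-4, 5), Mul(Rational(1, 5), Pow(-4, 2))))) = Add(-208, Mul(-1, Add(Rational(-4, 5), Mul(Rational(1, 5), 16)))) = Add(-208, Mul(-1, Add(Rational(-4, 5), Rational(16, 5)))) = Add(-208, Mul(-1, Rational(12, 5))) = Add(-208, Rational(-12, 5)) = Rational(-1052, 5)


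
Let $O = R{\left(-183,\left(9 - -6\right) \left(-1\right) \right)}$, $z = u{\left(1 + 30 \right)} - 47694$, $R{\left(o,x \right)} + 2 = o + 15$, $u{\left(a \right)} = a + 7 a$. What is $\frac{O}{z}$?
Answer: $\frac{85}{23723} \approx 0.003583$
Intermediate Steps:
$u{\left(a \right)} = 8 a$
$R{\left(o,x \right)} = 13 + o$ ($R{\left(o,x \right)} = -2 + \left(o + 15\right) = -2 + \left(15 + o\right) = 13 + o$)
$z = -47446$ ($z = 8 \left(1 + 30\right) - 47694 = 8 \cdot 31 - 47694 = 248 - 47694 = -47446$)
$O = -170$ ($O = 13 - 183 = -170$)
$\frac{O}{z} = - \frac{170}{-47446} = \left(-170\right) \left(- \frac{1}{47446}\right) = \frac{85}{23723}$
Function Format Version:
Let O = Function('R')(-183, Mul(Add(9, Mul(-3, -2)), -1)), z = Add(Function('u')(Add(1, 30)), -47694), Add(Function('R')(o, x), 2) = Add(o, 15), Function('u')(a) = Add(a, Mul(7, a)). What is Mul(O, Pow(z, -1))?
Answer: Rational(85, 23723) ≈ 0.0035830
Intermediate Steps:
Function('u')(a) = Mul(8, a)
Function('R')(o, x) = Add(13, o) (Function('R')(o, x) = Add(-2, Add(o, 15)) = Add(-2, Add(15, o)) = Add(13, o))
z = -47446 (z = Add(Mul(8, Add(1, 30)), -47694) = Add(Mul(8, 31), -47694) = Add(248, -47694) = -47446)
O = -170 (O = Add(13, -183) = -170)
Mul(O, Pow(z, -1)) = Mul(-170, Pow(-47446, -1)) = Mul(-170, Rational(-1, 47446)) = Rational(85, 23723)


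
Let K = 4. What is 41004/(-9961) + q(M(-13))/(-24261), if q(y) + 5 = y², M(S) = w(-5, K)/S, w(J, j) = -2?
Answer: -168112492235/40841185749 ≈ -4.1162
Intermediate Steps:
M(S) = -2/S
q(y) = -5 + y²
41004/(-9961) + q(M(-13))/(-24261) = 41004/(-9961) + (-5 + (-2/(-13))²)/(-24261) = 41004*(-1/9961) + (-5 + (-2*(-1/13))²)*(-1/24261) = -41004/9961 + (-5 + (2/13)²)*(-1/24261) = -41004/9961 + (-5 + 4/169)*(-1/24261) = -41004/9961 - 841/169*(-1/24261) = -41004/9961 + 841/4100109 = -168112492235/40841185749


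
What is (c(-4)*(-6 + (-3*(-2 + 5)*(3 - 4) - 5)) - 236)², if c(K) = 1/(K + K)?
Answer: 889249/16 ≈ 55578.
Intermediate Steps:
c(K) = 1/(2*K)
(c(-4)*(-6 + (-3*(-2 + 5)*(3 - 4) - 5)) - 236)² = (((½)/(-4))*(-6 + (-3*(-2 + 5)*(3 - 4) - 5)) - 236)² = (((½)*(-¼))*(-6 + (-9*(-1) - 5)) - 236)² = (-(-6 + (-3*(-3) - 5))/8 - 236)² = (-(-6 + (9 - 5))/8 - 236)² = (-(-6 + 4)/8 - 236)² = (-⅛*(-2) - 236)² = (¼ - 236)² = (-943/4)² = 889249/16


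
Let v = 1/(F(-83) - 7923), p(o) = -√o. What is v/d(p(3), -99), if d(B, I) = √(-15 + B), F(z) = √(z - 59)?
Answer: I/(√(15 + √3)*(7923 - I*√142)) ≈ -4.6408e-8 + 3.0856e-5*I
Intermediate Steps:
F(z) = √(-59 + z)
v = 1/(-7923 + I*√142) (v = 1/(√(-59 - 83) - 7923) = 1/(√(-142) - 7923) = 1/(I*√142 - 7923) = 1/(-7923 + I*√142) ≈ -0.00012621 - 1.9e-7*I)
v/d(p(3), -99) = (-7923/62774071 - I*√142/62774071)/(√(-15 - √3)) = (-7923/62774071 - I*√142/62774071)/√(-15 - √3)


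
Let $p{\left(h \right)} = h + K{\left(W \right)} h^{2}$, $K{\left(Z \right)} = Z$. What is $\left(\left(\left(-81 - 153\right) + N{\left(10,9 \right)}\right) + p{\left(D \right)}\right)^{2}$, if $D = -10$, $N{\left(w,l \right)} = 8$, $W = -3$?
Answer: $287296$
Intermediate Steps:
$p{\left(h \right)} = h - 3 h^{2}$
$\left(\left(\left(-81 - 153\right) + N{\left(10,9 \right)}\right) + p{\left(D \right)}\right)^{2} = \left(\left(\left(-81 - 153\right) + 8\right) - 10 \left(1 - -30\right)\right)^{2} = \left(\left(-234 + 8\right) - 10 \left(1 + 30\right)\right)^{2} = \left(-226 - 310\right)^{2} = \left(-536\right)^{2} = 287296$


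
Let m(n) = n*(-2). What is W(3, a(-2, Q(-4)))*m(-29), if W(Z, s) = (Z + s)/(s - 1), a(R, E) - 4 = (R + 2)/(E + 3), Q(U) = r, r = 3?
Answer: 406/3 ≈ 135.33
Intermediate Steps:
Q(U) = 3
m(n) = -2*n
a(R, E) = 4 + (2 + R)/(3 + E) (a(R, E) = 4 + (R + 2)/(E + 3) = 4 + (2 + R)/(3 + E))
W(Z, s) = (Z + s)/(-1 + s)
W(3, a(-2, Q(-4)))*m(-29) = ((3 + (14 - 2 + 4*3)/(3 + 3))/(-1 + (14 - 2 + 4*3)/(3 + 3)))*(-2*(-29)) = ((3 + (14 - 2 + 12)/6)/(-1 + (14 - 2 + 12)/6))*58 = ((3 + (⅙)*24)/(-1 + (⅙)*24))*58 = ((3 + 4)/(-1 + 4))*58 = (7/3)*58 = 406/3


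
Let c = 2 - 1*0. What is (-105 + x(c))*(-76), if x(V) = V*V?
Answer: 7676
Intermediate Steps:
c = 2 (c = 2 + 0 = 2)
x(V) = V**2
(-105 + x(c))*(-76) = (-105 + 2**2)*(-76) = (-105 + 4)*(-76) = -101*(-76) = 7676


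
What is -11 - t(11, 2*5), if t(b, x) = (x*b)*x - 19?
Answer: -1092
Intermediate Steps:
t(b, x) = -19 + b*x² (t(b, x) = (b*x)*x - 19 = b*x² - 19 = -19 + b*x²)
-11 - t(11, 2*5) = -11 - (-19 + 11*(2*5)²) = -11 - (-19 + 11*10²) = -11 - (-19 + 11*100) = -11 - (-19 + 1100) = -11 - 1*1081 = -11 - 1081 = -1092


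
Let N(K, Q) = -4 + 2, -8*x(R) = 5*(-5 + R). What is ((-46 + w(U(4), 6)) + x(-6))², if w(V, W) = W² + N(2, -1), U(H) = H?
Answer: 1681/64 ≈ 26.266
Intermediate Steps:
x(R) = 25/8 - 5*R/8 (x(R) = -5*(-5 + R)/8 = -(-25 + 5*R)/8 = 25/8 - 5*R/8)
N(K, Q) = -2
w(V, W) = -2 + W² (w(V, W) = W² - 2 = -2 + W²)
((-46 + w(U(4), 6)) + x(-6))² = ((-46 + (-2 + 6²)) + (25/8 - 5/8*(-6)))² = ((-46 + (-2 + 36)) + (25/8 + 15/4))² = ((-46 + 34) + 55/8)² = (-12 + 55/8)² = (-41/8)² = 1681/64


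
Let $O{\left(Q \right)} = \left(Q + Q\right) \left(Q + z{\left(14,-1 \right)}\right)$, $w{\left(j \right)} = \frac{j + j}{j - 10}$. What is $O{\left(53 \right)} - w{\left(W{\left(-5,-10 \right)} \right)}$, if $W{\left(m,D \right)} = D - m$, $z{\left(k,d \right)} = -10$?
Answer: $\frac{13672}{3} \approx 4557.3$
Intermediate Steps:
$w{\left(j \right)} = \frac{2 j}{-10 + j}$
$O{\left(Q \right)} = 2 Q \left(-10 + Q\right)$ ($O{\left(Q \right)} = \left(Q + Q\right) \left(Q - 10\right) = 2 Q \left(-10 + Q\right)$)
$O{\left(53 \right)} - w{\left(W{\left(-5,-10 \right)} \right)} = 2 \cdot 53 \left(-10 + 53\right) - \frac{2 \left(-10 - -5\right)}{-10 - 5} = 2 \cdot 53 \cdot 43 - \frac{2 \left(-10 + 5\right)}{-10 + \left(-10 + 5\right)} = 4558 - 2 \left(-5\right) \frac{1}{-10 - 5} = 4558 - 2 \left(-5\right) \frac{1}{-15} = 4558 - 2 \left(-5\right) \left(- \frac{1}{15}\right) = 4558 - \frac{2}{3} = \frac{13672}{3}$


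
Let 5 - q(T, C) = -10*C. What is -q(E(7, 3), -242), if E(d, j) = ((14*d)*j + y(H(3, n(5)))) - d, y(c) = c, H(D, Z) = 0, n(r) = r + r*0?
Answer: 2415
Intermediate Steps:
n(r) = r (n(r) = r + 0 = r)
E(d, j) = -d + 14*d*j (E(d, j) = ((14*d)*j + 0) - d = (14*d*j + 0) - d = 14*d*j - d = -d + 14*d*j)
q(T, C) = 5 + 10*C (q(T, C) = 5 - (-10)*C = 5 + 10*C)
-q(E(7, 3), -242) = -(5 + 10*(-242)) = -(5 - 2420) = -1*(-2415) = 2415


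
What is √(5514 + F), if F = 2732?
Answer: √8246 ≈ 90.807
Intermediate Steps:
√(5514 + F) = √(5514 + 2732) = √8246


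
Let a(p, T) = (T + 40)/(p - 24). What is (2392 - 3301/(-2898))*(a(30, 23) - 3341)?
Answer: -46196146537/5796 ≈ -7.9704e+6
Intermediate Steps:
a(p, T) = (40 + T)/(-24 + p)
(2392 - 3301/(-2898))*(a(30, 23) - 3341) = (2392 - 3301/(-2898))*((40 + 23)/(-24 + 30) - 3341) = (2392 - 3301*(-1/2898))*(63/6 - 3341) = (2392 + 3301/2898)*((⅙)*63 - 3341) = 6935317*(21/2 - 3341)/2898 = (6935317/2898)*(-6661/2) = -46196146537/5796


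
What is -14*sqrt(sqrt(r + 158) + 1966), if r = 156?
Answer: -14*sqrt(1966 + sqrt(314)) ≈ -623.55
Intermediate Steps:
-14*sqrt(sqrt(r + 158) + 1966) = -14*sqrt(sqrt(156 + 158) + 1966) = -14*sqrt(sqrt(314) + 1966) = -14*sqrt(1966 + sqrt(314))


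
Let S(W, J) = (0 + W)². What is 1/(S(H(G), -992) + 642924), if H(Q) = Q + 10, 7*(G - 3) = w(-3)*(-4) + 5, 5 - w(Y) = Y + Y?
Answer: 49/31505980 ≈ 1.5553e-6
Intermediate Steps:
w(Y) = 5 - 2*Y (w(Y) = 5 - (Y + Y) = 5 - 2*Y)
G = -18/7 (G = 3 + ((5 - 2*(-3))*(-4) + 5)/7 = 3 + ((5 + 6)*(-4) + 5)/7 = 3 + (11*(-4) + 5)/7 = 3 + (-44 + 5)/7 = 3 + (⅐)*(-39) = 3 - 39/7 = -18/7 ≈ -2.5714)
H(Q) = 10 + Q
S(W, J) = W²
1/(S(H(G), -992) + 642924) = 1/((10 - 18/7)² + 642924) = 1/((52/7)² + 642924) = 1/(2704/49 + 642924) = 1/(31505980/49) = 49/31505980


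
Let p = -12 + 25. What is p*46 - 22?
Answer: 576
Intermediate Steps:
p = 13
p*46 - 22 = 13*46 - 22 = 598 - 22 = 576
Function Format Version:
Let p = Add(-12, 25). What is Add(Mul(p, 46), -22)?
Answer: 576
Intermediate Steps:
p = 13
Add(Mul(p, 46), -22) = Add(Mul(13, 46), -22) = Add(598, -22) = 576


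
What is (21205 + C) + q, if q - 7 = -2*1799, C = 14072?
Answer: 31686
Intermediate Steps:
q = -3591 (q = 7 - 2*1799 = 7 - 3598 = -3591)
(21205 + C) + q = (21205 + 14072) - 3591 = 35277 - 3591 = 31686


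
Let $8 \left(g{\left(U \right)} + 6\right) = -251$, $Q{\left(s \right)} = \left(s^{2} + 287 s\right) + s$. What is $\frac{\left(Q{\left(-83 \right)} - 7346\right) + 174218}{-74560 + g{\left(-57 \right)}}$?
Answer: $- \frac{1198856}{596779} \approx -2.0089$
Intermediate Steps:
$Q{\left(s \right)} = s^{2} + 288 s$
$g{\left(U \right)} = - \frac{299}{8}$ ($g{\left(U \right)} = -6 + \frac{1}{8} \left(-251\right) = -6 - \frac{251}{8} = - \frac{299}{8}$)
$\frac{\left(Q{\left(-83 \right)} - 7346\right) + 174218}{-74560 + g{\left(-57 \right)}} = \frac{\left(- 83 \left(288 - 83\right) - 7346\right) + 174218}{-74560 - \frac{299}{8}} = \frac{\left(\left(-83\right) 205 - 7346\right) + 174218}{- \frac{596779}{8}} = \left(\left(-17015 - 7346\right) + 174218\right) \left(- \frac{8}{596779}\right) = \left(-24361 + 174218\right) \left(- \frac{8}{596779}\right) = 149857 \left(- \frac{8}{596779}\right) = - \frac{1198856}{596779}$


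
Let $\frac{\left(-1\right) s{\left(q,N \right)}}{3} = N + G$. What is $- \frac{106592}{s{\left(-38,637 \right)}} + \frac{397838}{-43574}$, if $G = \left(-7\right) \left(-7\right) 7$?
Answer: $\frac{434374511}{16013445} \approx 27.126$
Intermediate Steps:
$G = 343$ ($G = 49 \cdot 7 = 343$)
$s{\left(q,N \right)} = -1029 - 3 N$ ($s{\left(q,N \right)} = - 3 \left(N + 343\right) = - 3 \left(343 + N\right) = -1029 - 3 N$)
$- \frac{106592}{s{\left(-38,637 \right)}} + \frac{397838}{-43574} = - \frac{106592}{-1029 - 1911} + \frac{397838}{-43574} = - \frac{106592}{-1029 - 1911} + 397838 \left(- \frac{1}{43574}\right) = - \frac{106592}{-2940} - \frac{198919}{21787} = \left(-106592\right) \left(- \frac{1}{2940}\right) - \frac{198919}{21787} = \frac{26648}{735} - \frac{198919}{21787} = \frac{434374511}{16013445}$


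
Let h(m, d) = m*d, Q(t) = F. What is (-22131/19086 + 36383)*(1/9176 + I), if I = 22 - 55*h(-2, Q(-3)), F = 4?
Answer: 981236766668197/58377712 ≈ 1.6808e+7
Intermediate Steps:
Q(t) = 4
h(m, d) = d*m
I = 462 (I = 22 - 220*(-2) = 22 - 55*(-8) = 22 + 440 = 462)
(-22131/19086 + 36383)*(1/9176 + I) = (-22131/19086 + 36383)*(1/9176 + 462) = (-22131*1/19086 + 36383)*(1/9176 + 462) = (-7377/6362 + 36383)*(4239313/9176) = (231461269/6362)*(4239313/9176) = 981236766668197/58377712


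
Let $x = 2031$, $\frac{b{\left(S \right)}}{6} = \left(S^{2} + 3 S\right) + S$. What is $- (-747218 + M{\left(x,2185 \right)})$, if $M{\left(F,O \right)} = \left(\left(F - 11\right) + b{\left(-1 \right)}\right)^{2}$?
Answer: $-3260786$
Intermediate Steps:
$b{\left(S \right)} = 6 S^{2} + 24 S$ ($b{\left(S \right)} = 6 \left(\left(S^{2} + 3 S\right) + S\right) = 6 \left(S^{2} + 4 S\right) = 6 S^{2} + 24 S$)
$M{\left(F,O \right)} = \left(-29 + F\right)^{2}$ ($M{\left(F,O \right)} = \left(\left(F - 11\right) + 6 \left(-1\right) \left(4 - 1\right)\right)^{2} = \left(\left(-11 + F\right) + 6 \left(-1\right) 3\right)^{2} = \left(\left(-11 + F\right) - 18\right)^{2} = \left(-29 + F\right)^{2}$)
$- (-747218 + M{\left(x,2185 \right)}) = - (-747218 + \left(29 - 2031\right)^{2}) = - (-747218 + \left(-2002\right)^{2}) = - (-747218 + 4008004) = \left(-1\right) 3260786 = -3260786$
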